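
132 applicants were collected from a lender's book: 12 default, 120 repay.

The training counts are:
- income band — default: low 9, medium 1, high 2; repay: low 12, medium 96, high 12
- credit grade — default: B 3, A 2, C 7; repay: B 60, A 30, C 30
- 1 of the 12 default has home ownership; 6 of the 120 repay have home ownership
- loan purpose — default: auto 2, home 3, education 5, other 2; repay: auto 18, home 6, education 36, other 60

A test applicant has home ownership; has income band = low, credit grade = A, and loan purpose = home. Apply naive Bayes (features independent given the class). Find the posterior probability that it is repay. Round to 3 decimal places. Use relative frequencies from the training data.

default: (12/132) × (9/12) × (2/12) × (1/12) × (3/12) ≈ 0.000236742
repay: (120/132) × (12/120) × (30/120) × (6/120) × (6/120) ≈ 0.0000568182
P(repay | x) = 0.0000568182 / 0.0002935602 ≈ 0.194

0.194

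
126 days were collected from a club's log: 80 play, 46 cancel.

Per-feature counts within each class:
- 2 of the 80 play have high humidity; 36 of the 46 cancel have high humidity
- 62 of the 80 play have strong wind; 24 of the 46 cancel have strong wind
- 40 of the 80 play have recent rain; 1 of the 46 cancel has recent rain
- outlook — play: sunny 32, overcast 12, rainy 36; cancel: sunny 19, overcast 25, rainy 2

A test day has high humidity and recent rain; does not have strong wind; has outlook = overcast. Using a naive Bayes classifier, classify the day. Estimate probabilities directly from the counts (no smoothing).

play: (80/126) × (2/80) × (18/80) × (40/80) × (12/80) ≈ 0.000267857
cancel: (46/126) × (36/46) × (22/46) × (1/46) × (25/46) ≈ 0.00161444
Highest score → cancel.

cancel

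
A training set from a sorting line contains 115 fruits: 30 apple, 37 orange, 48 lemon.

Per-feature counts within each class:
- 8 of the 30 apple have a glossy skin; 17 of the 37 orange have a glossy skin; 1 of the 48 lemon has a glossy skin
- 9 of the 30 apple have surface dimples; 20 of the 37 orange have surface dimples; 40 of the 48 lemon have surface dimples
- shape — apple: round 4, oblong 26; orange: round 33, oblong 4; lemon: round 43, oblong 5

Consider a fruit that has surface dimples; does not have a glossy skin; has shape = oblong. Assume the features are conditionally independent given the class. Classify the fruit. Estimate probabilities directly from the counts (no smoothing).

apple: (30/115) × (22/30) × (9/30) × (26/30) ≈ 0.0497391
orange: (37/115) × (20/37) × (20/37) × (4/37) ≈ 0.0101629
lemon: (48/115) × (47/48) × (40/48) × (5/48) ≈ 0.0354771
Highest score → apple.

apple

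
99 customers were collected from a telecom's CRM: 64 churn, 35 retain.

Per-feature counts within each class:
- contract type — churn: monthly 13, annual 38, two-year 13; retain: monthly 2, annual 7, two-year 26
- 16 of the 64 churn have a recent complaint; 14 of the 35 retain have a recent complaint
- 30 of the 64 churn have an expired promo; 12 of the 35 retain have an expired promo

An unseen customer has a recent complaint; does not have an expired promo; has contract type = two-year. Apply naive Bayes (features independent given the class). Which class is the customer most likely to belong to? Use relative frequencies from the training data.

churn: (64/99) × (13/64) × (16/64) × (34/64) ≈ 0.01744
retain: (35/99) × (26/35) × (14/35) × (23/35) ≈ 0.0690332
Highest score → retain.

retain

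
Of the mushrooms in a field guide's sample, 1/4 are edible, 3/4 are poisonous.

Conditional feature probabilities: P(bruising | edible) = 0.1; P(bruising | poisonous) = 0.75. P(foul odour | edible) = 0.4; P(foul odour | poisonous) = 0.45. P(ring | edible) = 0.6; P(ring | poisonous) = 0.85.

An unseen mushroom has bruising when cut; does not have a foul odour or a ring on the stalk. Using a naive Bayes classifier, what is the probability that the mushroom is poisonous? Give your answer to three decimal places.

edible: 0.25 × 0.1 × (1−0.4) × (1−0.6) = 0.006
poisonous: 0.75 × 0.75 × (1−0.45) × (1−0.85) = 0.04640625
P(poisonous | x) = 0.04640625 / 0.05240625 ≈ 0.886

0.886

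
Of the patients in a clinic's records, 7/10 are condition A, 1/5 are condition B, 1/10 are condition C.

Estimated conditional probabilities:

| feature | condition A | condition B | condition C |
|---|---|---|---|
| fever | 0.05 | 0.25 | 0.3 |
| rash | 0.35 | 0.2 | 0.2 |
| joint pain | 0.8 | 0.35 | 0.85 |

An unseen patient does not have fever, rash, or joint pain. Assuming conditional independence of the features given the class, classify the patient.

condition A: 0.7 × (1−0.05) × (1−0.35) × (1−0.8) = 0.08645
condition B: 0.2 × (1−0.25) × (1−0.2) × (1−0.35) = 0.078
condition C: 0.1 × (1−0.3) × (1−0.2) × (1−0.85) = 0.0084
Highest score → condition A.

condition A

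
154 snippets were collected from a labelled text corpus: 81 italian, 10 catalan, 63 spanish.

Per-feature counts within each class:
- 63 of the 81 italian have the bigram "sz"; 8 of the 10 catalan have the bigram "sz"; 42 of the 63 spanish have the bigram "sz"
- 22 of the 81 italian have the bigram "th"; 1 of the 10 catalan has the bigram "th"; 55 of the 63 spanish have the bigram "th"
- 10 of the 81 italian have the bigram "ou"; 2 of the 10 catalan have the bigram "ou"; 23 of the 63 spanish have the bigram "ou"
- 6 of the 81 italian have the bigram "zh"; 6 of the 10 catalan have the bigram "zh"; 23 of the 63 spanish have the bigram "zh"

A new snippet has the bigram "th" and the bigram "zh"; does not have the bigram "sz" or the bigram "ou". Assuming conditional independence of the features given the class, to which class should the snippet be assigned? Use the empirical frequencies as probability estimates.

spanish

italian: (81/154) × (18/81) × (22/81) × (71/81) × (6/81) ≈ 0.00206124
catalan: (10/154) × (2/10) × (1/10) × (8/10) × (6/10) ≈ 0.000623377
spanish: (63/154) × (21/63) × (55/63) × (40/63) × (23/63) ≈ 0.0275948
Highest score → spanish.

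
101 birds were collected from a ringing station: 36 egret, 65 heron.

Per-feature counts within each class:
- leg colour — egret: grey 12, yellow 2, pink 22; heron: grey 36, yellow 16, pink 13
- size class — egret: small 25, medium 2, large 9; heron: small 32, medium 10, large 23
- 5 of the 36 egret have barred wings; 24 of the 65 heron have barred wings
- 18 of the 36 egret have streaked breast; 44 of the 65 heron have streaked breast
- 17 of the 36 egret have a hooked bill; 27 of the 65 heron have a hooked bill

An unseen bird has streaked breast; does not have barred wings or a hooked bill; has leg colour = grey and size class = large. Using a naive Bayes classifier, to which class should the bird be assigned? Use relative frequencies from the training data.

heron

egret: (36/101) × (12/36) × (9/36) × (31/36) × (18/36) × (19/36) ≈ 0.00674963
heron: (65/101) × (36/65) × (23/65) × (41/65) × (44/65) × (38/65) ≈ 0.031483
Highest score → heron.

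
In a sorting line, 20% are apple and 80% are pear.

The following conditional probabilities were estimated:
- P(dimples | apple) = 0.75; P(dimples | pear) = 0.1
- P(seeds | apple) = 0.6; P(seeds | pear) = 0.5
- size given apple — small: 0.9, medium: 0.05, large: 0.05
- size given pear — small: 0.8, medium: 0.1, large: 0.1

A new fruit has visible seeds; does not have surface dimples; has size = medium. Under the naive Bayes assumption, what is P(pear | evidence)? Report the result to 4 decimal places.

apple: 0.2 × (1−0.75) × 0.6 × 0.05 = 0.0015
pear: 0.8 × (1−0.1) × 0.5 × 0.1 = 0.036
P(pear | x) = 0.036 / 0.0375 ≈ 0.9600

0.9600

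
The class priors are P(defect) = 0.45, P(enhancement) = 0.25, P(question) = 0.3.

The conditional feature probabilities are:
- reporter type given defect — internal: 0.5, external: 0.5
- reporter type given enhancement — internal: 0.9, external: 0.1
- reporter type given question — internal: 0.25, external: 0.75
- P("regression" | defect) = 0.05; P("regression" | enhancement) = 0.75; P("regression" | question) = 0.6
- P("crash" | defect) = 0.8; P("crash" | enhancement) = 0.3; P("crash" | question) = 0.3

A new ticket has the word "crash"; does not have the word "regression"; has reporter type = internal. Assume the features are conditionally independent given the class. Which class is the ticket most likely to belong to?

defect: 0.45 × 0.5 × (1−0.05) × 0.8 = 0.171
enhancement: 0.25 × 0.9 × (1−0.75) × 0.3 = 0.016875
question: 0.3 × 0.25 × (1−0.6) × 0.3 = 0.009
Highest score → defect.

defect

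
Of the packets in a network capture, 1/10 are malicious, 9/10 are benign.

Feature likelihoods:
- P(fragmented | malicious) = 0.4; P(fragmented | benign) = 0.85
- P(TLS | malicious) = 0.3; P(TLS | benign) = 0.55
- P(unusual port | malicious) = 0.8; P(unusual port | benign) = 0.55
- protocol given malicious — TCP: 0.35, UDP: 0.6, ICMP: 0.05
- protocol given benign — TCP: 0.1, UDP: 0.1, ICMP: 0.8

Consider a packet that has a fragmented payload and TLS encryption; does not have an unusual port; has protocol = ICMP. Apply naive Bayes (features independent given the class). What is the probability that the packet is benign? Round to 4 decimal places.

0.9992

malicious: 0.1 × 0.4 × 0.3 × (1−0.8) × 0.05 = 0.00012
benign: 0.9 × 0.85 × 0.55 × (1−0.55) × 0.8 = 0.15147
P(benign | x) = 0.15147 / 0.15159 ≈ 0.9992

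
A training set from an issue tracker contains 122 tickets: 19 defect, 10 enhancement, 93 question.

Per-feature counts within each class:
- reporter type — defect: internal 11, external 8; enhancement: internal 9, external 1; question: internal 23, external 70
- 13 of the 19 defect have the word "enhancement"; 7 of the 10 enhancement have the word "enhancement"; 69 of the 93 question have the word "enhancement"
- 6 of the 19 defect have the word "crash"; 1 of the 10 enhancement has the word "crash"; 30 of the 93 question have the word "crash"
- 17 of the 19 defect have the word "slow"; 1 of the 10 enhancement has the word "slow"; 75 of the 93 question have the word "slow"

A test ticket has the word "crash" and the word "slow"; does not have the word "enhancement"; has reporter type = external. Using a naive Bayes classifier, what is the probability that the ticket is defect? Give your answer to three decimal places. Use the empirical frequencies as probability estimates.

defect: (19/122) × (8/19) × (6/19) × (6/19) × (17/19) ≈ 0.00585087
enhancement: (10/122) × (1/10) × (3/10) × (1/10) × (1/10) ≈ 0.0000245902
question: (93/122) × (70/93) × (24/93) × (30/93) × (75/93) ≈ 0.0385197
P(defect | x) = 0.00585087 / 0.0443951602 ≈ 0.132

0.132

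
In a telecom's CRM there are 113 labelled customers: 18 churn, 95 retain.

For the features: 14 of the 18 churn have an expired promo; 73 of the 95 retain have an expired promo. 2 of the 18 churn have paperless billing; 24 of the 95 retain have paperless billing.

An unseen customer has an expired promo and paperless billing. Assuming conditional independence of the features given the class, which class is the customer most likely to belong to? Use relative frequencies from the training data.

retain

churn: (18/113) × (14/18) × (2/18) ≈ 0.013766
retain: (95/113) × (73/95) × (24/95) ≈ 0.163204
Highest score → retain.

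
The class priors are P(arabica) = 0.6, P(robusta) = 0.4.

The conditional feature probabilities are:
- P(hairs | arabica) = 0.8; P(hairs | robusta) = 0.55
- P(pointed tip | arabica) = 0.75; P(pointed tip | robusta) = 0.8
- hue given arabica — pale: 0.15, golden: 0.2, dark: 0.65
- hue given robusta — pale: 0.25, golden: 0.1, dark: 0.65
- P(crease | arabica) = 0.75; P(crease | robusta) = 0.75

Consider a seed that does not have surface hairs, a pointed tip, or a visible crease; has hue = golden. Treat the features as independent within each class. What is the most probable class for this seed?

arabica

arabica: 0.6 × (1−0.8) × (1−0.75) × 0.2 × (1−0.75) = 0.0015
robusta: 0.4 × (1−0.55) × (1−0.8) × 0.1 × (1−0.75) = 0.0009
Highest score → arabica.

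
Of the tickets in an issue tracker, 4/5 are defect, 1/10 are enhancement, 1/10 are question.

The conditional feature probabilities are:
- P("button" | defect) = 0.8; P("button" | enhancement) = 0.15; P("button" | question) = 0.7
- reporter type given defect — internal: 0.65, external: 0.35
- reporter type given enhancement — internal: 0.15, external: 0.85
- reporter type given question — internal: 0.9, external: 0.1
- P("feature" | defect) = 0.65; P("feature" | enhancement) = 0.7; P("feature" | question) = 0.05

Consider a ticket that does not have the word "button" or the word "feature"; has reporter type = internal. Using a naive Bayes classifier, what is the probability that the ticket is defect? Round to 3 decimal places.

0.553

defect: 0.8 × (1−0.8) × 0.65 × (1−0.65) = 0.0364
enhancement: 0.1 × (1−0.15) × 0.15 × (1−0.7) = 0.003825
question: 0.1 × (1−0.7) × 0.9 × (1−0.05) = 0.02565
P(defect | x) = 0.0364 / 0.065875 ≈ 0.553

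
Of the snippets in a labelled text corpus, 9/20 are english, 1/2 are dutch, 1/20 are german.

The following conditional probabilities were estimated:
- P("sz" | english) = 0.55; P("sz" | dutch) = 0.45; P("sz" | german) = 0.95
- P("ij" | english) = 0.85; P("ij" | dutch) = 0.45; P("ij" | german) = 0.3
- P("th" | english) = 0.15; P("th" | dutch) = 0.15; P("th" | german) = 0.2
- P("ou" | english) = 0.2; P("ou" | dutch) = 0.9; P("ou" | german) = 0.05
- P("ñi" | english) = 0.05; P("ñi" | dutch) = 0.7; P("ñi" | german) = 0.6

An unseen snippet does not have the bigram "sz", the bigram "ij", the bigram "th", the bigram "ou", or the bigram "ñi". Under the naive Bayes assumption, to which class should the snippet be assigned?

english

english: 0.45 × (1−0.55) × (1−0.85) × (1−0.15) × (1−0.2) × (1−0.05) = 0.01962225
dutch: 0.5 × (1−0.45) × (1−0.45) × (1−0.15) × (1−0.9) × (1−0.7) = 0.003856875
german: 0.05 × (1−0.95) × (1−0.3) × (1−0.2) × (1−0.05) × (1−0.6) = 0.000532
Highest score → english.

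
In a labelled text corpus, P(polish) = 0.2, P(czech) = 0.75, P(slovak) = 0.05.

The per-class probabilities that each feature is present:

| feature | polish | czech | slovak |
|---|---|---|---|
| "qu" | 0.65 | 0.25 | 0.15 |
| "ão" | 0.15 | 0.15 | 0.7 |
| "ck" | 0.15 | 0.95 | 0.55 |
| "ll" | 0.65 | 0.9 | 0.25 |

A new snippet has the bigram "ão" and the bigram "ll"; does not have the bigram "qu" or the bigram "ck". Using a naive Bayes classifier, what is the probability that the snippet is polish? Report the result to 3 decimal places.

0.448

polish: 0.2 × (1−0.65) × 0.15 × (1−0.15) × 0.65 = 0.00580125
czech: 0.75 × (1−0.25) × 0.15 × (1−0.95) × 0.9 = 0.003796875
slovak: 0.05 × (1−0.15) × 0.7 × (1−0.55) × 0.25 = 0.003346875
P(polish | x) = 0.00580125 / 0.012945 ≈ 0.448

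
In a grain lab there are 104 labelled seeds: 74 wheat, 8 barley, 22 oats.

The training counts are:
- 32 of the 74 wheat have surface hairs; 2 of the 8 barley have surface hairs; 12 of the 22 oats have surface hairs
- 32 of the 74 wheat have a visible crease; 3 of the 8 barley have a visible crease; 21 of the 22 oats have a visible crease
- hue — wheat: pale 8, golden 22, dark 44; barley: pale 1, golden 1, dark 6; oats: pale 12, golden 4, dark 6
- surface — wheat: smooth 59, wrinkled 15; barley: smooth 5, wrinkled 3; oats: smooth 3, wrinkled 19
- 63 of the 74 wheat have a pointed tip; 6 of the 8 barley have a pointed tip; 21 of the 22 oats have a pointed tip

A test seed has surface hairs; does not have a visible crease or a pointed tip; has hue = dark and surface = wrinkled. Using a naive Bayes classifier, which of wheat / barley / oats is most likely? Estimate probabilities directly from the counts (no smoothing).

wheat

wheat: (74/104) × (32/74) × (42/74) × (44/74) × (15/74) × (11/74) ≈ 0.00312878
barley: (8/104) × (2/8) × (5/8) × (6/8) × (3/8) × (2/8) ≈ 0.000845102
oats: (22/104) × (12/22) × (1/22) × (6/22) × (19/22) × (1/22) ≈ 0.0000561516
Highest score → wheat.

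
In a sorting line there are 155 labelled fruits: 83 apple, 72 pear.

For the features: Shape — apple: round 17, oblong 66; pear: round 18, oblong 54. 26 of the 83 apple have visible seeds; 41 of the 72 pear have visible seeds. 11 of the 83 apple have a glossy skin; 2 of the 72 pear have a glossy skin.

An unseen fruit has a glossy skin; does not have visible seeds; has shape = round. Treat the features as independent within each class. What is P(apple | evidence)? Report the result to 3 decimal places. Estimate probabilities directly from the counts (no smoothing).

0.878

apple: (83/155) × (17/83) × (57/83) × (11/83) ≈ 0.00998225
pear: (72/155) × (18/72) × (31/72) × (2/72) ≈ 0.00138889
P(apple | x) = 0.00998225 / 0.01137114 ≈ 0.878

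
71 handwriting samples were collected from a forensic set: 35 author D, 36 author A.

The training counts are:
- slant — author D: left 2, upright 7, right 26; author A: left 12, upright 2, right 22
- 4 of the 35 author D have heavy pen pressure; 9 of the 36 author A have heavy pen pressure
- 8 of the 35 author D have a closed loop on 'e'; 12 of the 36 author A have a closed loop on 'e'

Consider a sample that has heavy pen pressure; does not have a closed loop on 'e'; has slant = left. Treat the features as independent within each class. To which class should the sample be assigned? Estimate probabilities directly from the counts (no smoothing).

author A

author D: (35/71) × (2/35) × (4/35) × (27/35) ≈ 0.00248347
author A: (36/71) × (12/36) × (9/36) × (24/36) ≈ 0.028169
Highest score → author A.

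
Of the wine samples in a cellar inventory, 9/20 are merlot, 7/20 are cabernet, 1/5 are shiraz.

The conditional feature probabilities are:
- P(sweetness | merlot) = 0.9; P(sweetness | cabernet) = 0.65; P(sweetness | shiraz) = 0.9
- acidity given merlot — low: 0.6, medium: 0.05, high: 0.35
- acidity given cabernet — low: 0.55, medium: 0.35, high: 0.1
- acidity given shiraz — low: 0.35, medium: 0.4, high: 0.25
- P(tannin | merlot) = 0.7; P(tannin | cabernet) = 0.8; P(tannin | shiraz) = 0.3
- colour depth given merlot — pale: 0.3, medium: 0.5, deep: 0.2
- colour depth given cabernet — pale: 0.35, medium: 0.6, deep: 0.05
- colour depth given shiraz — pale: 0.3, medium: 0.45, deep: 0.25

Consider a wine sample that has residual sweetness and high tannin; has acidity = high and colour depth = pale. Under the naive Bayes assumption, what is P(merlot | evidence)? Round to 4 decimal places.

0.7407

merlot: 0.45 × 0.9 × 0.35 × 0.7 × 0.3 = 0.0297675
cabernet: 0.35 × 0.65 × 0.1 × 0.8 × 0.35 = 0.00637
shiraz: 0.2 × 0.9 × 0.25 × 0.3 × 0.3 = 0.00405
P(merlot | x) = 0.0297675 / 0.0401875 ≈ 0.7407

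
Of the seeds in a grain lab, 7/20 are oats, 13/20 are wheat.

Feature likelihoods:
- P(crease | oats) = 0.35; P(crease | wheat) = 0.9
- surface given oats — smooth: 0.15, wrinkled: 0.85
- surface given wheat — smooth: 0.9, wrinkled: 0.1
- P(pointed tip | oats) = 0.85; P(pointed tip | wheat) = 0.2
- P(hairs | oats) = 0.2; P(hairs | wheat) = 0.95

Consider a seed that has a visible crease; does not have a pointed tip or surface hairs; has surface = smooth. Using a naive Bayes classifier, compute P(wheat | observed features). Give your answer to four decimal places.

oats: 0.35 × 0.35 × 0.15 × (1−0.85) × (1−0.2) = 0.002205
wheat: 0.65 × 0.9 × 0.9 × (1−0.2) × (1−0.95) = 0.02106
P(wheat | x) = 0.02106 / 0.023265 ≈ 0.9052

0.9052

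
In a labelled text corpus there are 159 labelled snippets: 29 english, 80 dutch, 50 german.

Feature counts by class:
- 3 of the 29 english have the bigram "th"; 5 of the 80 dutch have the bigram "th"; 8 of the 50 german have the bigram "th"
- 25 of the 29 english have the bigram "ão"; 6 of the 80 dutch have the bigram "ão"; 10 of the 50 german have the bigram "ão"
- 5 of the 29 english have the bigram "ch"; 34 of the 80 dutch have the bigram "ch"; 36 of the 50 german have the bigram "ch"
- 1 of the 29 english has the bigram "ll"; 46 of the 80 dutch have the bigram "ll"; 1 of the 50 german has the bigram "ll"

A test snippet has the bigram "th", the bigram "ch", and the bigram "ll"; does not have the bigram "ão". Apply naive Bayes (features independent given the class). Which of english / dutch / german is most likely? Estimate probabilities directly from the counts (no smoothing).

english: (29/159) × (3/29) × (4/29) × (5/29) × (1/29) ≈ 0.0000154725
dutch: (80/159) × (5/80) × (74/80) × (34/80) × (46/80) ≈ 0.00710839
german: (50/159) × (8/50) × (40/50) × (36/50) × (1/50) ≈ 0.000579623
Highest score → dutch.

dutch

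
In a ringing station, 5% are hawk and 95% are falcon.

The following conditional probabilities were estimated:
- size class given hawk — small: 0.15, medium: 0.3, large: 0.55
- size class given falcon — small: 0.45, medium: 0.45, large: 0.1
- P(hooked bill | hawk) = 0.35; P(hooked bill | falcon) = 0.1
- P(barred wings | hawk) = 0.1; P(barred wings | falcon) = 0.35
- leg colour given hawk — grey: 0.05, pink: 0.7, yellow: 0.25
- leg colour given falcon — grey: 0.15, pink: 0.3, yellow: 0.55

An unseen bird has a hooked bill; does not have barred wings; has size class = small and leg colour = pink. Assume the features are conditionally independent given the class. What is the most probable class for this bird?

hawk: 0.05 × 0.15 × 0.35 × (1−0.1) × 0.7 = 0.00165375
falcon: 0.95 × 0.45 × 0.1 × (1−0.35) × 0.3 = 0.00833625
Highest score → falcon.

falcon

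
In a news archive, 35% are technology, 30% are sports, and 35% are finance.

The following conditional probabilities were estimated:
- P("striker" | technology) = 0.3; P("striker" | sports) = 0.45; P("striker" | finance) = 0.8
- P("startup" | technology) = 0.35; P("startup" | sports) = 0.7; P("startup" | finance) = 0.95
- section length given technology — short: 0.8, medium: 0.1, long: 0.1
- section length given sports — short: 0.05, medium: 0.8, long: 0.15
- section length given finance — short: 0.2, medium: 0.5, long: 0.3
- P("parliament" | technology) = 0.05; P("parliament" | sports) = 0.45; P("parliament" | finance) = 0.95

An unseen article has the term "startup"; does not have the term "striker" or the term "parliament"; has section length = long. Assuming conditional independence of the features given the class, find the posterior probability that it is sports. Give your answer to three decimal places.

0.510

technology: 0.35 × (1−0.3) × 0.35 × 0.1 × (1−0.05) = 0.00814625
sports: 0.3 × (1−0.45) × 0.7 × 0.15 × (1−0.45) = 0.00952875
finance: 0.35 × (1−0.8) × 0.95 × 0.3 × (1−0.95) = 0.0009975
P(sports | x) = 0.00952875 / 0.0186725 ≈ 0.510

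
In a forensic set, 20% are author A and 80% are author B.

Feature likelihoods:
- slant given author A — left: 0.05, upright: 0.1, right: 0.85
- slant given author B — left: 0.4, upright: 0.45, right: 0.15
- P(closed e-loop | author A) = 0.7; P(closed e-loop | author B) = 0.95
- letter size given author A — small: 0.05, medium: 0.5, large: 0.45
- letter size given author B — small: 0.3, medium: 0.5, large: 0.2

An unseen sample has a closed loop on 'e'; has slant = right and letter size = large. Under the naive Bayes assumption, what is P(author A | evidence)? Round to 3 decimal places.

author A: 0.2 × 0.85 × 0.7 × 0.45 = 0.05355
author B: 0.8 × 0.15 × 0.95 × 0.2 = 0.0228
P(author A | x) = 0.05355 / 0.07635 ≈ 0.701

0.701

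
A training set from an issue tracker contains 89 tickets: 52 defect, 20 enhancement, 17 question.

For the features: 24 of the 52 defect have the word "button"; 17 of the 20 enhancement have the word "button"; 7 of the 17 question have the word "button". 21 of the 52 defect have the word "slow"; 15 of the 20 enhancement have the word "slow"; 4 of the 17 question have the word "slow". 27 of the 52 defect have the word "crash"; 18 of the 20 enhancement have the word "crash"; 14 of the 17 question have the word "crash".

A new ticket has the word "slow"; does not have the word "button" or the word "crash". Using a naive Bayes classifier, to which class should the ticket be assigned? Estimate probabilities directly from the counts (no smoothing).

defect

defect: (52/89) × (28/52) × (21/52) × (25/52) ≈ 0.061083
enhancement: (20/89) × (3/20) × (15/20) × (2/20) ≈ 0.00252809
question: (17/89) × (10/17) × (4/17) × (3/17) ≈ 0.00466545
Highest score → defect.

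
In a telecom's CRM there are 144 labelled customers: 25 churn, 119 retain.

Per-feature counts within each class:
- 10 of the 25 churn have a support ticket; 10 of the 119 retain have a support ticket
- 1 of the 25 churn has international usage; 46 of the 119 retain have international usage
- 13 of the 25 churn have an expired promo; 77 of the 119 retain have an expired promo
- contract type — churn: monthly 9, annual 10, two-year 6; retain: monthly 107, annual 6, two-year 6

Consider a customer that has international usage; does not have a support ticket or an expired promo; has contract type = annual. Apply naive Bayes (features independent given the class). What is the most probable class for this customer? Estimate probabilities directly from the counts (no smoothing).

retain

churn: (25/144) × (15/25) × (1/25) × (12/25) × (10/25) = 0.0008
retain: (119/144) × (109/119) × (46/119) × (42/119) × (6/119) ≈ 0.00520693
Highest score → retain.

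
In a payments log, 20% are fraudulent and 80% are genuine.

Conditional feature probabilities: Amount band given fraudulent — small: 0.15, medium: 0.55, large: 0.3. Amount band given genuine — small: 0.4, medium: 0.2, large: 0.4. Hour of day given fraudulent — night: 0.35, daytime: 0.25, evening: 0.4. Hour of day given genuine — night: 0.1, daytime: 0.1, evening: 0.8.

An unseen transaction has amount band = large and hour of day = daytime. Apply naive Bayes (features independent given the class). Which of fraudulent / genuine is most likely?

fraudulent: 0.2 × 0.3 × 0.25 = 0.015
genuine: 0.8 × 0.4 × 0.1 = 0.032
Highest score → genuine.

genuine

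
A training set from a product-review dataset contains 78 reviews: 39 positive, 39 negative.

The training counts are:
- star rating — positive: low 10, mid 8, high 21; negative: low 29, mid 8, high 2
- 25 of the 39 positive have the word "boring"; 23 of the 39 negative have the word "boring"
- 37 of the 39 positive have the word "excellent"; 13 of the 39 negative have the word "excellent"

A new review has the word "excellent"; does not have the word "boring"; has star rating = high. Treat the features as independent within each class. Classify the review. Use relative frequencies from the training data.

positive

positive: (39/78) × (21/39) × (14/39) × (37/39) ≈ 0.0916907
negative: (39/78) × (2/39) × (16/39) × (13/39) ≈ 0.00350647
Highest score → positive.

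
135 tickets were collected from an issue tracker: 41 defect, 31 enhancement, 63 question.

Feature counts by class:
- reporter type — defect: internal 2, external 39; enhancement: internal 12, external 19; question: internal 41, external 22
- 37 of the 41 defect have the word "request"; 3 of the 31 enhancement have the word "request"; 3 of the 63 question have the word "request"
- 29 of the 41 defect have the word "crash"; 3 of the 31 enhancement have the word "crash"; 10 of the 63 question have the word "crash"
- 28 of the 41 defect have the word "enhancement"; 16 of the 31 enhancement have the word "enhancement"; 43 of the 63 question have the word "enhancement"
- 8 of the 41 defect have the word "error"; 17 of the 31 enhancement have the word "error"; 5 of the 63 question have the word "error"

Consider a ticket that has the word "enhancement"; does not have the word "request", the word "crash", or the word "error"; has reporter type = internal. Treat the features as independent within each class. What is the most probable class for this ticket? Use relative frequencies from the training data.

defect: (41/135) × (2/41) × (4/41) × (12/41) × (28/41) × (33/41) ≈ 0.000232527
enhancement: (31/135) × (12/31) × (28/31) × (28/31) × (16/31) × (14/31) ≈ 0.016903
question: (63/135) × (41/63) × (60/63) × (53/63) × (43/63) × (58/63) ≈ 0.152901
Highest score → question.

question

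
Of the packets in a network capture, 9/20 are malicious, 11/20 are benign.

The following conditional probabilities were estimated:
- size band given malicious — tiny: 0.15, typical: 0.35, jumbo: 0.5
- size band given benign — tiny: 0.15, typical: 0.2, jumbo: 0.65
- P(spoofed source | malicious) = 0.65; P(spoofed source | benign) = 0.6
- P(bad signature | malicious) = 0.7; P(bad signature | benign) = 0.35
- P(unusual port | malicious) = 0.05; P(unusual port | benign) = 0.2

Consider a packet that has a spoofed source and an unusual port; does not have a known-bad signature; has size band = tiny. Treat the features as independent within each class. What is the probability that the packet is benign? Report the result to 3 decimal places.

malicious: 0.45 × 0.15 × 0.65 × (1−0.7) × 0.05 = 0.000658125
benign: 0.55 × 0.15 × 0.6 × (1−0.35) × 0.2 = 0.006435
P(benign | x) = 0.006435 / 0.007093125 ≈ 0.907

0.907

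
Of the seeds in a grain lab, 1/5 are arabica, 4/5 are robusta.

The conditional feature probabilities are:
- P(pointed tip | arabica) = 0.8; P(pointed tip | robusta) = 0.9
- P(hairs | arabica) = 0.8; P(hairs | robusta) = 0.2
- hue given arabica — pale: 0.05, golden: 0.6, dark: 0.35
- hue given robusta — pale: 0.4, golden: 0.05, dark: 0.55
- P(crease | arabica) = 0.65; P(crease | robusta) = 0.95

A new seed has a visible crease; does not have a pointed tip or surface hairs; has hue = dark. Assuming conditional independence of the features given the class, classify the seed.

robusta

arabica: 0.2 × (1−0.8) × (1−0.8) × 0.35 × 0.65 = 0.00182
robusta: 0.8 × (1−0.9) × (1−0.2) × 0.55 × 0.95 = 0.03344
Highest score → robusta.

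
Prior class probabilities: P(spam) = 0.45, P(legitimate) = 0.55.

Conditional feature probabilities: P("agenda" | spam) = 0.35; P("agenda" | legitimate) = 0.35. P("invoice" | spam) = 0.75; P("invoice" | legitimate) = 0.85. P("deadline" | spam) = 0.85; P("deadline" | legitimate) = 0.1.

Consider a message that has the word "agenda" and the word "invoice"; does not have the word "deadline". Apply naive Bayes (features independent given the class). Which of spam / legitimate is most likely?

legitimate

spam: 0.45 × 0.35 × 0.75 × (1−0.85) = 0.01771875
legitimate: 0.55 × 0.35 × 0.85 × (1−0.1) = 0.1472625
Highest score → legitimate.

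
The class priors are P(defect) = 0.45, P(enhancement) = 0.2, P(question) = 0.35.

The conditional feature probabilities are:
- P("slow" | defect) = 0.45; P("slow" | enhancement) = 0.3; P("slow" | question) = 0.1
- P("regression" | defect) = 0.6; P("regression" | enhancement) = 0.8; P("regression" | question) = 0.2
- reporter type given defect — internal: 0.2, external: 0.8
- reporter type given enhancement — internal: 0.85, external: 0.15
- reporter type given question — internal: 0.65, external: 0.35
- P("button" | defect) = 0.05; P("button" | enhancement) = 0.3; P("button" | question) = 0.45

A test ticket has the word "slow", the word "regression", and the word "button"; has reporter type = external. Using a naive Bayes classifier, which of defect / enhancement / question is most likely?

defect

defect: 0.45 × 0.45 × 0.6 × 0.8 × 0.05 = 0.00486
enhancement: 0.2 × 0.3 × 0.8 × 0.15 × 0.3 = 0.00216
question: 0.35 × 0.1 × 0.2 × 0.35 × 0.45 = 0.0011025
Highest score → defect.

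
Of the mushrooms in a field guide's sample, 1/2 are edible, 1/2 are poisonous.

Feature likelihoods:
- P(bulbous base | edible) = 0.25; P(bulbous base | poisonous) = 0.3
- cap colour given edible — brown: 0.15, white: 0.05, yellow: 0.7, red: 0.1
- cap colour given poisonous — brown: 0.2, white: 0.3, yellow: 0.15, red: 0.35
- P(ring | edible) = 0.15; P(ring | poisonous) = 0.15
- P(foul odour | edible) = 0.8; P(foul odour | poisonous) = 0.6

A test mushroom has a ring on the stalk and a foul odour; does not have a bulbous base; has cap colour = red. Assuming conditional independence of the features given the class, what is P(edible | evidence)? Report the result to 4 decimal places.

edible: 0.5 × (1−0.25) × 0.1 × 0.15 × 0.8 = 0.0045
poisonous: 0.5 × (1−0.3) × 0.35 × 0.15 × 0.6 = 0.011025
P(edible | x) = 0.0045 / 0.015525 ≈ 0.2899

0.2899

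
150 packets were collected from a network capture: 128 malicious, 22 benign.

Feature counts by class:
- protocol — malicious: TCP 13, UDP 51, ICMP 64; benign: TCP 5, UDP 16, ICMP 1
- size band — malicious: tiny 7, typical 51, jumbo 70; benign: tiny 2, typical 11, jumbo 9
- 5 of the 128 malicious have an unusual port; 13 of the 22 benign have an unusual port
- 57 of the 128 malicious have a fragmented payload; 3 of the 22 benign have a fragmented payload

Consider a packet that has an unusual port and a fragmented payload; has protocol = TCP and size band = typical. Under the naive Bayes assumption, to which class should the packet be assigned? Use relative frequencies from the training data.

malicious: (128/150) × (13/128) × (51/128) × (5/128) × (57/128) = 0.0006006717681884765625
benign: (22/150) × (5/22) × (11/22) × (13/22) × (3/22) ≈ 0.00134298
Highest score → benign.

benign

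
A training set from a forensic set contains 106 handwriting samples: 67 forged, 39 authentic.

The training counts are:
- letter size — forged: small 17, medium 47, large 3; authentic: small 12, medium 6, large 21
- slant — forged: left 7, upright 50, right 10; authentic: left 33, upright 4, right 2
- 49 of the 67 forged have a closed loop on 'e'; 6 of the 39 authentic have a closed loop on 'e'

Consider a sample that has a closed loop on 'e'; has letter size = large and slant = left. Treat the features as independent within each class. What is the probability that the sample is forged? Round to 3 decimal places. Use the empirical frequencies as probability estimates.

forged: (67/106) × (3/67) × (7/67) × (49/67) ≈ 0.00216252
authentic: (39/106) × (21/39) × (33/39) × (6/39) ≈ 0.0257899
P(forged | x) = 0.00216252 / 0.02795242 ≈ 0.077

0.077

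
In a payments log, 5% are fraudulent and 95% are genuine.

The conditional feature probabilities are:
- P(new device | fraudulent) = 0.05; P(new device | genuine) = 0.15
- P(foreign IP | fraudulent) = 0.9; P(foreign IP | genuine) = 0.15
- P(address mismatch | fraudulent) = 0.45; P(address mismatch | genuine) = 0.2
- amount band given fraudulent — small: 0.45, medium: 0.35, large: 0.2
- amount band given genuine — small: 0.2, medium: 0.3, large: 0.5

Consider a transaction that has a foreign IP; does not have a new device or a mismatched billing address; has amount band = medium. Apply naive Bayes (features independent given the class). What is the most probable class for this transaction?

fraudulent: 0.05 × (1−0.05) × 0.9 × (1−0.45) × 0.35 = 0.008229375
genuine: 0.95 × (1−0.15) × 0.15 × (1−0.2) × 0.3 = 0.02907
Highest score → genuine.

genuine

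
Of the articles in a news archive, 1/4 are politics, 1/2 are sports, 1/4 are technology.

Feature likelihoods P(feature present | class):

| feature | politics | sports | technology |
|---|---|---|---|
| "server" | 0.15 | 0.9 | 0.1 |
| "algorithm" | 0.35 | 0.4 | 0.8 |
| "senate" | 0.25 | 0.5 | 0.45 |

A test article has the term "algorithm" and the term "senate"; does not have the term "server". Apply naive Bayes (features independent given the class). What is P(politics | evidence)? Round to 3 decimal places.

0.170

politics: 0.25 × (1−0.15) × 0.35 × 0.25 = 0.01859375
sports: 0.5 × (1−0.9) × 0.4 × 0.5 = 0.01
technology: 0.25 × (1−0.1) × 0.8 × 0.45 = 0.081
P(politics | x) = 0.01859375 / 0.10959375 ≈ 0.170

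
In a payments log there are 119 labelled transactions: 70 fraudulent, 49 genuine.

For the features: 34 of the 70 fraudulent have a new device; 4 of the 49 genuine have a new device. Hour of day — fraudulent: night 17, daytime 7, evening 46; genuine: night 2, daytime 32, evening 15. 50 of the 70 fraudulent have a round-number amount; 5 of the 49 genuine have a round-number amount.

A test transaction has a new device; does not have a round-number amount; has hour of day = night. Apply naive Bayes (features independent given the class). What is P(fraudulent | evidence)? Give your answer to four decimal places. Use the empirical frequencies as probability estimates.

fraudulent: (70/119) × (34/70) × (17/70) × (20/70) ≈ 0.0198251
genuine: (49/119) × (4/49) × (2/49) × (44/49) ≈ 0.00123198
P(fraudulent | x) = 0.0198251 / 0.02105708 ≈ 0.9415

0.9415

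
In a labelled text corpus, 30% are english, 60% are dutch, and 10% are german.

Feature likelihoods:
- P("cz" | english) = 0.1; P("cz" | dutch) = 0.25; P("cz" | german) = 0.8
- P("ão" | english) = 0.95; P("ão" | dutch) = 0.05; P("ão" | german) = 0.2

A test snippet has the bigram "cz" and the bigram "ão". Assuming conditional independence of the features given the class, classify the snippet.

english: 0.3 × 0.1 × 0.95 = 0.0285
dutch: 0.6 × 0.25 × 0.05 = 0.0075
german: 0.1 × 0.8 × 0.2 = 0.016
Highest score → english.

english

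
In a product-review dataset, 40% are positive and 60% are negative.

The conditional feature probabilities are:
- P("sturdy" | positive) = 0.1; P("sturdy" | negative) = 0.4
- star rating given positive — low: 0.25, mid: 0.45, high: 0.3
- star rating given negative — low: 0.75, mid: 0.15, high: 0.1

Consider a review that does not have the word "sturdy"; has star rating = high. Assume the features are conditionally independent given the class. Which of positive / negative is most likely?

positive

positive: 0.4 × (1−0.1) × 0.3 = 0.108
negative: 0.6 × (1−0.4) × 0.1 = 0.036
Highest score → positive.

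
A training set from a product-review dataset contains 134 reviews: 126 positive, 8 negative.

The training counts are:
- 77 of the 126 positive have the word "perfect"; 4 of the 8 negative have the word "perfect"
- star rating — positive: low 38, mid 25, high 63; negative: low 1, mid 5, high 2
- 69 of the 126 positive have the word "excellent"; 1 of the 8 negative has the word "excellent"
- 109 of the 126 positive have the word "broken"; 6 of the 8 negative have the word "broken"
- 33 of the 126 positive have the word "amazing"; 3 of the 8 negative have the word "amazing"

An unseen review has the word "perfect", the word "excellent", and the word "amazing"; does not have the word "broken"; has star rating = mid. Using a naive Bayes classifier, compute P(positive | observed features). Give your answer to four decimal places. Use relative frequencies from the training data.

0.9098

positive: (126/134) × (77/126) × (25/126) × (69/126) × (17/126) × (33/126) ≈ 0.00220626
negative: (8/134) × (4/8) × (5/8) × (1/8) × (2/8) × (3/8) ≈ 0.000218633
P(positive | x) = 0.00220626 / 0.002424893 ≈ 0.9098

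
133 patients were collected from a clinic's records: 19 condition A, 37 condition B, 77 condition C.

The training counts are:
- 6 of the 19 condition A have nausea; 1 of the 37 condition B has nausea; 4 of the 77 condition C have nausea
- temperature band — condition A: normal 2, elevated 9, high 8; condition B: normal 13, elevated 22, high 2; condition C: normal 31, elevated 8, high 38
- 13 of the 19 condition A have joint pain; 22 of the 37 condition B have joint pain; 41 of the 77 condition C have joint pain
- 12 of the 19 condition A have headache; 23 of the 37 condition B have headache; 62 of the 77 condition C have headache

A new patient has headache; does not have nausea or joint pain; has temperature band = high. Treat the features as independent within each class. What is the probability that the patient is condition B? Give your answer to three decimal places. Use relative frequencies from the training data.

0.032

condition A: (19/133) × (13/19) × (8/19) × (6/19) × (12/19) ≈ 0.0082083
condition B: (37/133) × (36/37) × (2/37) × (15/37) × (23/37) ≈ 0.00368718
condition C: (77/133) × (73/77) × (38/77) × (36/77) × (62/77) ≈ 0.101971
P(condition B | x) = 0.00368718 / 0.11386648 ≈ 0.032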